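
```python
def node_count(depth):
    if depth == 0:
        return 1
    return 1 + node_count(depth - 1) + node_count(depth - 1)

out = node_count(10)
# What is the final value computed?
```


node_count(10)
= 1 + node_count(9) + node_count(9)
= 1 + 2 * node_count(9)
node_count(k) = 2^(k+1) - 1
node_count(0) = 1
node_count(1) = 3
node_count(2) = 7
node_count(3) = 15
node_count(4) = 31
node_count(10) = 2^11 - 1 = 2047


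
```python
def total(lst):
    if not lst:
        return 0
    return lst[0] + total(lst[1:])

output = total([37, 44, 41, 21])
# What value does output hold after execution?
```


total([37, 44, 41, 21])
= 37 + total([44, 41, 21])
= 37 + 44 + total([41, 21])
= 37 + 44 + 41 + total([21])
= 37 + 44 + 41 + 21 + total([])
= 37 + 44 + 41 + 21 + 0
= 143


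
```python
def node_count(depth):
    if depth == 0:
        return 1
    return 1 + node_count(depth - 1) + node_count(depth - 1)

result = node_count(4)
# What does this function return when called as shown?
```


node_count(4)
= 1 + node_count(3) + node_count(3)
= 1 + 2 * node_count(3)
node_count(k) = 2^(k+1) - 1
node_count(0) = 1
node_count(1) = 3
node_count(2) = 7
node_count(3) = 15
node_count(4) = 31
node_count(4) = 2^5 - 1 = 31


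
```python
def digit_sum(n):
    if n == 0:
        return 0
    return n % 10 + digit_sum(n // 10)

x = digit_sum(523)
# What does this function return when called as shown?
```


digit_sum(523)
= 3 + digit_sum(52)
= 3 + 2 + digit_sum(5)
= 3 + 2 + 5 + digit_sum(0)
= 3 + 2 + 5 + 0
= 10


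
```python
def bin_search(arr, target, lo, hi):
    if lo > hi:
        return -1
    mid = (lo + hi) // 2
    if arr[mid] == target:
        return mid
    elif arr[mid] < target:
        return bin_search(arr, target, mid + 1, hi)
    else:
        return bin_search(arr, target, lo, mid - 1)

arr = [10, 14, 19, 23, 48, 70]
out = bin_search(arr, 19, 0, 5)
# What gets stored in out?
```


bin_search(arr, 19, 0, 5)
lo=0, hi=5, mid=2, arr[mid]=19
arr[2] == 19, found at index 2
= 2


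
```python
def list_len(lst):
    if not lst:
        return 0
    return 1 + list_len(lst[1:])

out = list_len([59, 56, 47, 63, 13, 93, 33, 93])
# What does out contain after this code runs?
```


list_len([59, 56, 47, 63, 13, 93, 33, 93])
= 1 + list_len([56, 47, 63, 13, 93, 33, 93])
= 1 + 1 + list_len([47, 63, 13, 93, 33, 93])
= 1 + 1 + 1 + list_len([63, 13, 93, 33, 93])
= 1 + 1 + 1 + 1 + list_len([13, 93, 33, 93])
= 1 + 1 + 1 + 1 + 1 + list_len([93, 33, 93])
= 1 + 1 + 1 + 1 + 1 + 1 + list_len([33, 93])
= 1 + 1 + 1 + 1 + 1 + 1 + 1 + list_len([93])
= 1 + 1 + 1 + 1 + 1 + 1 + 1 + 1 + list_len([])
= 1 + 1 + 1 + 1 + 1 + 1 + 1 + 1 + 0
= 8


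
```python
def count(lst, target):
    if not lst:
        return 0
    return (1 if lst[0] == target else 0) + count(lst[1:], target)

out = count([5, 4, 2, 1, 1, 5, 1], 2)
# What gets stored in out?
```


count([5, 4, 2, 1, 1, 5, 1], 2)
lst[0]=5 != 2: 0 + count([4, 2, 1, 1, 5, 1], 2)
lst[0]=4 != 2: 0 + count([2, 1, 1, 5, 1], 2)
lst[0]=2 == 2: 1 + count([1, 1, 5, 1], 2)
lst[0]=1 != 2: 0 + count([1, 5, 1], 2)
lst[0]=1 != 2: 0 + count([5, 1], 2)
lst[0]=5 != 2: 0 + count([1], 2)
lst[0]=1 != 2: 0 + count([], 2)
= 1


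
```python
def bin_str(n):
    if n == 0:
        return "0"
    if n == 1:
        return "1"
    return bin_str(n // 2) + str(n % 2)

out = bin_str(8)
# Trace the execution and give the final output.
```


bin_str(8)
= bin_str(4) + "0"
= bin_str(2) + "0" + "0"
= bin_str(1) + "0" + "0" + "0"
= "1" + "0" + "0" + "0"
= "1000"


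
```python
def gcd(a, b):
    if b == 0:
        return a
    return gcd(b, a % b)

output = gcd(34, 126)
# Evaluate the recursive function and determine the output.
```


gcd(34, 126)
= gcd(126, 34 % 126) = gcd(126, 34)
= gcd(34, 126 % 34) = gcd(34, 24)
= gcd(24, 34 % 24) = gcd(24, 10)
= gcd(10, 24 % 10) = gcd(10, 4)
= gcd(4, 10 % 4) = gcd(4, 2)
= gcd(2, 4 % 2) = gcd(2, 0)
b == 0, return a = 2


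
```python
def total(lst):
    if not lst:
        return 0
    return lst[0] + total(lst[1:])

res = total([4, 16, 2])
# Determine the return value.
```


total([4, 16, 2])
= 4 + total([16, 2])
= 4 + 16 + total([2])
= 4 + 16 + 2 + total([])
= 4 + 16 + 2 + 0
= 22


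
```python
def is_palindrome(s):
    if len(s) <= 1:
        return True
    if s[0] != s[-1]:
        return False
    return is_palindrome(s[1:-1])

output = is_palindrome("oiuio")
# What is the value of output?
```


is_palindrome("oiuio")
"oiuio": s[0]='o' == s[-1]='o' -> is_palindrome("iui")
"iui": s[0]='i' == s[-1]='i' -> is_palindrome("u")
"u": len <= 1 -> True
= True


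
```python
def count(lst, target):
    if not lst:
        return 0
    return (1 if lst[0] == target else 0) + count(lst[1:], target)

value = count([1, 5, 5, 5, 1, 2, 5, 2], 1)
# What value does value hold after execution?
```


count([1, 5, 5, 5, 1, 2, 5, 2], 1)
lst[0]=1 == 1: 1 + count([5, 5, 5, 1, 2, 5, 2], 1)
lst[0]=5 != 1: 0 + count([5, 5, 1, 2, 5, 2], 1)
lst[0]=5 != 1: 0 + count([5, 1, 2, 5, 2], 1)
lst[0]=5 != 1: 0 + count([1, 2, 5, 2], 1)
lst[0]=1 == 1: 1 + count([2, 5, 2], 1)
lst[0]=2 != 1: 0 + count([5, 2], 1)
lst[0]=5 != 1: 0 + count([2], 1)
lst[0]=2 != 1: 0 + count([], 1)
= 2


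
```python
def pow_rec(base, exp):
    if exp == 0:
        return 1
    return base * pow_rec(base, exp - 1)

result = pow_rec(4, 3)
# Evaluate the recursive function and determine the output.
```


pow_rec(4, 3)
= 4 * pow_rec(4, 2)
= 4 * 4 * pow_rec(4, 1)
= 4 * 4 * 4 * pow_rec(4, 0)
= 4 * 4 * 4 * 1
= 64


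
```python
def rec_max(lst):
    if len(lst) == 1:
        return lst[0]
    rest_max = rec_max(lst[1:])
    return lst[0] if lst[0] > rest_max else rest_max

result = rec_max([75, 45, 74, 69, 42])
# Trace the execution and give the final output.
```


rec_max([75, 45, 74, 69, 42])
= compare 75 with rec_max([45, 74, 69, 42])
= compare 45 with rec_max([74, 69, 42])
= compare 74 with rec_max([69, 42])
= compare 69 with rec_max([42])
Base: rec_max([42]) = 42
compare 69 with 42: max = 69
compare 74 with 69: max = 74
compare 45 with 74: max = 74
compare 75 with 74: max = 75
= 75


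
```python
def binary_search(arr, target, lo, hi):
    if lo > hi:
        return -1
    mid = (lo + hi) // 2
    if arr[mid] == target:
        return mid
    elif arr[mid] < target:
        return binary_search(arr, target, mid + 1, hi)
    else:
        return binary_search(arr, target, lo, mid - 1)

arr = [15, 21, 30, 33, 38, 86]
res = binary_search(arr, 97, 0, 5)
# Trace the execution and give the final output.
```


binary_search(arr, 97, 0, 5)
lo=0, hi=5, mid=2, arr[mid]=30
30 < 97, search right half
lo=3, hi=5, mid=4, arr[mid]=38
38 < 97, search right half
lo=5, hi=5, mid=5, arr[mid]=86
86 < 97, search right half
lo > hi, target not found, return -1
= -1


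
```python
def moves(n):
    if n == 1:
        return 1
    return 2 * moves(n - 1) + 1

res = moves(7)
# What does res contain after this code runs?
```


moves(7)
= 2 * moves(6) + 1
= 2 * (2 * moves(5) + 1) + 1
= 2 * (2 * (2 * moves(4) + 1) + 1) + 1
= 2 * (2 * (2 * (2 * moves(3) + 1) + 1) + 1) + 1
= 2 * (2 * (2 * (2 * (2 * moves(2) + 1) + 1) + 1) + 1) + 1
= 2 * (2 * (2 * (2 * (2 * (2 * moves(1) + 1) + 1) + 1) + 1) + 1) + 1
Now compute bottom-up:
moves(1) = 1
moves(2) = 2 * 1 + 1 = 3
moves(3) = 2 * 3 + 1 = 7
moves(4) = 2 * 7 + 1 = 15
moves(5) = 2 * 15 + 1 = 31
moves(6) = 2 * 31 + 1 = 63
moves(7) = 2 * 63 + 1 = 127
= 127


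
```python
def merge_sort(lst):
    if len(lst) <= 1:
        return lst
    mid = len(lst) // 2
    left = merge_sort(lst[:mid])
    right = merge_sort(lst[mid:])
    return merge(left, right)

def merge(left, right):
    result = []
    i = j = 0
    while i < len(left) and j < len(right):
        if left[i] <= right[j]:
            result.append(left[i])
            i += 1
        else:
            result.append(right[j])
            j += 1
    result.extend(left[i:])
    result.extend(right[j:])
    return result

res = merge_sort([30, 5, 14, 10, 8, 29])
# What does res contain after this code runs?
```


merge_sort([30, 5, 14, 10, 8, 29])
Split into [30, 5, 14] and [10, 8, 29]
Left sorted: [5, 14, 30]
Right sorted: [8, 10, 29]
Merge [5, 14, 30] and [8, 10, 29]
= [5, 8, 10, 14, 29, 30]


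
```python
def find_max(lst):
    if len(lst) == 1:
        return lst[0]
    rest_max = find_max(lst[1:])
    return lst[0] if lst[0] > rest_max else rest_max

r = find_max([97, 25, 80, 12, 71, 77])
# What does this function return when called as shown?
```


find_max([97, 25, 80, 12, 71, 77])
= compare 97 with find_max([25, 80, 12, 71, 77])
= compare 25 with find_max([80, 12, 71, 77])
= compare 80 with find_max([12, 71, 77])
= compare 12 with find_max([71, 77])
= compare 71 with find_max([77])
Base: find_max([77]) = 77
compare 71 with 77: max = 77
compare 12 with 77: max = 77
compare 80 with 77: max = 80
compare 25 with 80: max = 80
compare 97 with 80: max = 97
= 97


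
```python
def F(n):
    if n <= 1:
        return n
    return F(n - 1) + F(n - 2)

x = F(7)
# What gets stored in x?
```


F(7)
= F(6) + F(5)
= (F(5) + F(4)) + F(5)
Computing bottom-up: F(0)=0, F(1)=1, F(2)=1, F(3)=2, F(4)=3, F(5)=5, F(6)=8, F(7)=13
= 13


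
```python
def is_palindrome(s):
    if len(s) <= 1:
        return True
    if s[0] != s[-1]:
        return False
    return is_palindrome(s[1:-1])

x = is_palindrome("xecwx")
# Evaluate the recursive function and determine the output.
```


is_palindrome("xecwx")
"xecwx": s[0]='x' == s[-1]='x' -> is_palindrome("ecw")
"ecw": s[0]='e' != s[-1]='w' -> False
= False


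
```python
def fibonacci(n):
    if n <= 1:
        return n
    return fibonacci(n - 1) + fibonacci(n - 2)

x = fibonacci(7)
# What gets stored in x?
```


fibonacci(7)
= fibonacci(6) + fibonacci(5)
= (fibonacci(5) + fibonacci(4)) + fibonacci(5)
Computing bottom-up: fibonacci(0)=0, fibonacci(1)=1, fibonacci(2)=1, fibonacci(3)=2, fibonacci(4)=3, fibonacci(5)=5, fibonacci(6)=8, fibonacci(7)=13
= 13


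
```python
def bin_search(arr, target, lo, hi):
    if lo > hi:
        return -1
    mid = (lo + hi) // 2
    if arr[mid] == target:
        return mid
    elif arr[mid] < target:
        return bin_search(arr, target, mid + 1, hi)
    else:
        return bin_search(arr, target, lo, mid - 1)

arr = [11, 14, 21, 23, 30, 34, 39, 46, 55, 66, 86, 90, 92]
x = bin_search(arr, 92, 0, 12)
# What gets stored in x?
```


bin_search(arr, 92, 0, 12)
lo=0, hi=12, mid=6, arr[mid]=39
39 < 92, search right half
lo=7, hi=12, mid=9, arr[mid]=66
66 < 92, search right half
lo=10, hi=12, mid=11, arr[mid]=90
90 < 92, search right half
lo=12, hi=12, mid=12, arr[mid]=92
arr[12] == 92, found at index 12
= 12


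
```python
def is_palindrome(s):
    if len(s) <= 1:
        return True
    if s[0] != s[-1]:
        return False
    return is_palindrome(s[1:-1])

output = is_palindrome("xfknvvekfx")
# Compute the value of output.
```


is_palindrome("xfknvvekfx")
"xfknvvekfx": s[0]='x' == s[-1]='x' -> is_palindrome("fknvvekf")
"fknvvekf": s[0]='f' == s[-1]='f' -> is_palindrome("knvvek")
"knvvek": s[0]='k' == s[-1]='k' -> is_palindrome("nvve")
"nvve": s[0]='n' != s[-1]='e' -> False
= False


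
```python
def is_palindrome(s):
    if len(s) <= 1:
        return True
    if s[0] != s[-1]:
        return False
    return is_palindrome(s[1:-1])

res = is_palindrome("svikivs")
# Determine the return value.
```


is_palindrome("svikivs")
"svikivs": s[0]='s' == s[-1]='s' -> is_palindrome("vikiv")
"vikiv": s[0]='v' == s[-1]='v' -> is_palindrome("iki")
"iki": s[0]='i' == s[-1]='i' -> is_palindrome("k")
"k": len <= 1 -> True
= True


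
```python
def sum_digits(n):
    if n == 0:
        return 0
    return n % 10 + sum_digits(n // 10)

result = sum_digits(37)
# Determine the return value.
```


sum_digits(37)
= 7 + sum_digits(3)
= 7 + 3 + sum_digits(0)
= 7 + 3 + 0
= 10


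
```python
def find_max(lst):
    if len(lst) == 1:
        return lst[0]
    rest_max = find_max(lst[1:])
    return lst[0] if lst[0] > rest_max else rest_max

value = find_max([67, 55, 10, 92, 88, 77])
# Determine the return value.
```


find_max([67, 55, 10, 92, 88, 77])
= compare 67 with find_max([55, 10, 92, 88, 77])
= compare 55 with find_max([10, 92, 88, 77])
= compare 10 with find_max([92, 88, 77])
= compare 92 with find_max([88, 77])
= compare 88 with find_max([77])
Base: find_max([77]) = 77
compare 88 with 77: max = 88
compare 92 with 88: max = 92
compare 10 with 92: max = 92
compare 55 with 92: max = 92
compare 67 with 92: max = 92
= 92


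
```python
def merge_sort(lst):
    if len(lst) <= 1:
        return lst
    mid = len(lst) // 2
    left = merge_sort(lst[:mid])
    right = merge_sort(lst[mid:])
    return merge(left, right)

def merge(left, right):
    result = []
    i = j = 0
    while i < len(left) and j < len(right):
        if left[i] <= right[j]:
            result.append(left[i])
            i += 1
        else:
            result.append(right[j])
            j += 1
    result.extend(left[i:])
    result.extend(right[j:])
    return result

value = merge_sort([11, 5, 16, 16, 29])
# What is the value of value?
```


merge_sort([11, 5, 16, 16, 29])
Split into [11, 5] and [16, 16, 29]
Left sorted: [5, 11]
Right sorted: [16, 16, 29]
Merge [5, 11] and [16, 16, 29]
= [5, 11, 16, 16, 29]


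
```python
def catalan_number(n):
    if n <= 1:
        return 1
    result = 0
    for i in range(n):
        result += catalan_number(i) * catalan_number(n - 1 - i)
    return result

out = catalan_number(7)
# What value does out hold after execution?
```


catalan_number(7)
= sum of catalan_number(i) * catalan_number(7-1-i) for i in 0..6
First compute sub-values bottom-up:
  catalan_number(0) = 1, catalan_number(1) = 1
  catalan_number(2) = 1*1 + 1*1 = 2
  catalan_number(3) = 1*2 + 1*1 + 2*1 = 5
  catalan_number(4) = 1*5 + 1*2 + 2*1 + 5*1 = 14
  catalan_number(5) = 1*14 + 1*5 + 2*2 + 5*1 + 14*1 = 42
  catalan_number(6) = 1*42 + 1*14 + 2*5 + 5*2 + 14*1 + 42*1 = 132
Now catalan_number(7):
  catalan_number(0)*catalan_number(6) = 1*132 = 132
  catalan_number(1)*catalan_number(5) = 1*42 = 42
  catalan_number(2)*catalan_number(4) = 2*14 = 28
  catalan_number(3)*catalan_number(3) = 5*5 = 25
  catalan_number(4)*catalan_number(2) = 14*2 = 28
  catalan_number(5)*catalan_number(1) = 42*1 = 42
  catalan_number(6)*catalan_number(0) = 132*1 = 132
= 132 + 42 + 28 + 25 + 28 + 42 + 132
= 429


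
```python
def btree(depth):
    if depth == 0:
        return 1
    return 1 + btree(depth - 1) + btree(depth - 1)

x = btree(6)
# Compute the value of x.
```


btree(6)
= 1 + btree(5) + btree(5)
= 1 + 2 * btree(5)
btree(k) = 2^(k+1) - 1
btree(0) = 1
btree(1) = 3
btree(2) = 7
btree(3) = 15
btree(4) = 31
btree(6) = 2^7 - 1 = 127


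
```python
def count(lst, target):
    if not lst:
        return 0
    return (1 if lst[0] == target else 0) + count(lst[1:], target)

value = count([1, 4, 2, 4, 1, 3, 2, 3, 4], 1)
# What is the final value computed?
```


count([1, 4, 2, 4, 1, 3, 2, 3, 4], 1)
lst[0]=1 == 1: 1 + count([4, 2, 4, 1, 3, 2, 3, 4], 1)
lst[0]=4 != 1: 0 + count([2, 4, 1, 3, 2, 3, 4], 1)
lst[0]=2 != 1: 0 + count([4, 1, 3, 2, 3, 4], 1)
lst[0]=4 != 1: 0 + count([1, 3, 2, 3, 4], 1)
lst[0]=1 == 1: 1 + count([3, 2, 3, 4], 1)
lst[0]=3 != 1: 0 + count([2, 3, 4], 1)
lst[0]=2 != 1: 0 + count([3, 4], 1)
lst[0]=3 != 1: 0 + count([4], 1)
lst[0]=4 != 1: 0 + count([], 1)
= 2


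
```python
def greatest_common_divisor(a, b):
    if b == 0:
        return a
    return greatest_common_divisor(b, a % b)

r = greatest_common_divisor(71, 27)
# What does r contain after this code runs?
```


greatest_common_divisor(71, 27)
= greatest_common_divisor(27, 71 % 27) = greatest_common_divisor(27, 17)
= greatest_common_divisor(17, 27 % 17) = greatest_common_divisor(17, 10)
= greatest_common_divisor(10, 17 % 10) = greatest_common_divisor(10, 7)
= greatest_common_divisor(7, 10 % 7) = greatest_common_divisor(7, 3)
= greatest_common_divisor(3, 7 % 3) = greatest_common_divisor(3, 1)
= greatest_common_divisor(1, 3 % 1) = greatest_common_divisor(1, 0)
b == 0, return a = 1


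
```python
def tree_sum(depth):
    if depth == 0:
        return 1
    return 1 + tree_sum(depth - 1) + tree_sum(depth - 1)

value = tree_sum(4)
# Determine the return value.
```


tree_sum(4)
= 1 + tree_sum(3) + tree_sum(3)
= 1 + 2 * tree_sum(3)
tree_sum(k) = 2^(k+1) - 1
tree_sum(0) = 1
tree_sum(1) = 3
tree_sum(2) = 7
tree_sum(3) = 15
tree_sum(4) = 31
tree_sum(4) = 2^5 - 1 = 31


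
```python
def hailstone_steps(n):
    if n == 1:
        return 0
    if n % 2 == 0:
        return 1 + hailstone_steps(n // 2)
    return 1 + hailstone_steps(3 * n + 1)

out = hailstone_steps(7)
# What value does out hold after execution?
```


hailstone_steps(7)
7 is odd -> 3*7+1 = 22 -> hailstone_steps(22)
22 is even -> hailstone_steps(11)
11 is odd -> 3*11+1 = 34 -> hailstone_steps(34)
34 is even -> hailstone_steps(17)
17 is odd -> 3*17+1 = 52 -> hailstone_steps(52)
52 is even -> hailstone_steps(26)
26 is even -> hailstone_steps(13)
13 is odd -> 3*13+1 = 40 -> hailstone_steps(40)
40 is even -> hailstone_steps(20)
20 is even -> hailstone_steps(10)
10 is even -> hailstone_steps(5)
5 is odd -> 3*5+1 = 16 -> hailstone_steps(16)
16 is even -> hailstone_steps(8)
8 is even -> hailstone_steps(4)
4 is even -> hailstone_steps(2)
2 is even -> hailstone_steps(1)
Reached 1 after 16 steps
= 16


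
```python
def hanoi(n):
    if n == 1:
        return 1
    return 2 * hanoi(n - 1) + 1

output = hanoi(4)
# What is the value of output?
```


hanoi(4)
= 2 * hanoi(3) + 1
= 2 * (2 * hanoi(2) + 1) + 1
= 2 * (2 * (2 * hanoi(1) + 1) + 1) + 1
Now compute bottom-up:
hanoi(1) = 1
hanoi(2) = 2 * 1 + 1 = 3
hanoi(3) = 2 * 3 + 1 = 7
hanoi(4) = 2 * 7 + 1 = 15
= 15


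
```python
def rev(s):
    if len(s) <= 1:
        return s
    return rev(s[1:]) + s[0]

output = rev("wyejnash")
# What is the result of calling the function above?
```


rev("wyejnash")
= rev("yejnash") + "w"
= rev("ejnash") + "y" + "w"
= rev("jnash") + "e" + "y" + "w"
= rev("nash") + "j" + "e" + "y" + "w"
= rev("ash") + "n" + "j" + "e" + "y" + "w"
= rev("sh") + "a" + "n" + "j" + "e" + "y" + "w"
= rev("h") + "s" + "a" + "n" + "j" + "e" + "y" + "w"
= "h" + "s" + "a" + "n" + "j" + "e" + "y" + "w"
= "hsanjeyw"


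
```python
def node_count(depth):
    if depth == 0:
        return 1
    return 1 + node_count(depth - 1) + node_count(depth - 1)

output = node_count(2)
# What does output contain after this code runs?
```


node_count(2)
= 1 + node_count(1) + node_count(1)
= 1 + 2 * node_count(1)
node_count(k) = 2^(k+1) - 1
node_count(0) = 1
node_count(1) = 3
node_count(2) = 7
node_count(2) = 2^3 - 1 = 7


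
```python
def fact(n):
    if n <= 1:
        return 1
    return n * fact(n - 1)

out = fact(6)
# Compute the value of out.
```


fact(6)
= 6 * fact(5)
= 6 * 5 * fact(4)
= 6 * 5 * 4 * fact(3)
= 6 * 5 * 4 * 3 * fact(2)
= 6 * 5 * 4 * 3 * 2 * fact(1)
= 6 * 5 * 4 * 3 * 2 * 1
= 720


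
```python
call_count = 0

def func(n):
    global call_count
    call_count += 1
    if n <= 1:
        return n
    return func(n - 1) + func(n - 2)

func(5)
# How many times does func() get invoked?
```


func(5) calls func(4) and func(3); each non-base call branches into two more.
Let C(k) = total number of calls made by func(k), including the call to func(k) itself.
Base cases: C(0) = 1, C(1) = 1
Recurrence: C(k) = 1 + C(k-1) + C(k-2)
  C(2) = 1 + C(1) + C(0) = 1 + 1 + 1 = 3
  C(3) = 1 + C(2) + C(1) = 1 + 3 + 1 = 5
  C(4) = 1 + C(3) + C(2) = 1 + 5 + 3 = 9
  C(5) = 1 + C(4) + C(3) = 1 + 9 + 5 = 15
Total calls = C(5) = 15


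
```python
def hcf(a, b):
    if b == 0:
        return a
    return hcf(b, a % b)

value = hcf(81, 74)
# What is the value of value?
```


hcf(81, 74)
= hcf(74, 81 % 74) = hcf(74, 7)
= hcf(7, 74 % 7) = hcf(7, 4)
= hcf(4, 7 % 4) = hcf(4, 3)
= hcf(3, 4 % 3) = hcf(3, 1)
= hcf(1, 3 % 1) = hcf(1, 0)
b == 0, return a = 1


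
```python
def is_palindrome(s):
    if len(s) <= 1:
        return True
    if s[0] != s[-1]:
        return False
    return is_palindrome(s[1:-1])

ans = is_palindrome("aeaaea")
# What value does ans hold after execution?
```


is_palindrome("aeaaea")
"aeaaea": s[0]='a' == s[-1]='a' -> is_palindrome("eaae")
"eaae": s[0]='e' == s[-1]='e' -> is_palindrome("aa")
"aa": s[0]='a' == s[-1]='a' -> is_palindrome("")
"": len <= 1 -> True
= True


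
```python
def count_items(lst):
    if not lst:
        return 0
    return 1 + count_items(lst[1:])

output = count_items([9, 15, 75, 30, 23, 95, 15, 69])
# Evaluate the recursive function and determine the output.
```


count_items([9, 15, 75, 30, 23, 95, 15, 69])
= 1 + count_items([15, 75, 30, 23, 95, 15, 69])
= 1 + 1 + count_items([75, 30, 23, 95, 15, 69])
= 1 + 1 + 1 + count_items([30, 23, 95, 15, 69])
= 1 + 1 + 1 + 1 + count_items([23, 95, 15, 69])
= 1 + 1 + 1 + 1 + 1 + count_items([95, 15, 69])
= 1 + 1 + 1 + 1 + 1 + 1 + count_items([15, 69])
= 1 + 1 + 1 + 1 + 1 + 1 + 1 + count_items([69])
= 1 + 1 + 1 + 1 + 1 + 1 + 1 + 1 + count_items([])
= 1 + 1 + 1 + 1 + 1 + 1 + 1 + 1 + 0
= 8


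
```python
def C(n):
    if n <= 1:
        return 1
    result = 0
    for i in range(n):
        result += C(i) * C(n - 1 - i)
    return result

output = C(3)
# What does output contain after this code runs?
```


C(3)
= sum of C(i) * C(3-1-i) for i in 0..2
First compute sub-values bottom-up:
  C(0) = 1, C(1) = 1
  C(2) = 1*1 + 1*1 = 2
Now C(3):
  C(0)*C(2) = 1*2 = 2
  C(1)*C(1) = 1*1 = 1
  C(2)*C(0) = 2*1 = 2
= 2 + 1 + 2
= 5


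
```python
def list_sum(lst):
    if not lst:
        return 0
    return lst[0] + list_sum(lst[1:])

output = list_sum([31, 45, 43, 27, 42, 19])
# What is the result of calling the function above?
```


list_sum([31, 45, 43, 27, 42, 19])
= 31 + list_sum([45, 43, 27, 42, 19])
= 31 + 45 + list_sum([43, 27, 42, 19])
= 31 + 45 + 43 + list_sum([27, 42, 19])
= 31 + 45 + 43 + 27 + list_sum([42, 19])
= 31 + 45 + 43 + 27 + 42 + list_sum([19])
= 31 + 45 + 43 + 27 + 42 + 19 + list_sum([])
= 31 + 45 + 43 + 27 + 42 + 19 + 0
= 207


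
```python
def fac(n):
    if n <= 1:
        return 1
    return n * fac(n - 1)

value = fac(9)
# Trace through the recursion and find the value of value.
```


fac(9)
= 9 * fac(8)
= 9 * 8 * fac(7)
= 9 * 8 * 7 * fac(6)
= 9 * 8 * 7 * 6 * fac(5)
= 9 * 8 * 7 * 6 * 5 * fac(4)
= 9 * 8 * 7 * 6 * 5 * 4 * fac(3)
= 9 * 8 * 7 * 6 * 5 * 4 * 3 * fac(2)
= 9 * 8 * 7 * 6 * 5 * 4 * 3 * 2 * fac(1)
= 9 * 8 * 7 * 6 * 5 * 4 * 3 * 2 * 1
= 362880


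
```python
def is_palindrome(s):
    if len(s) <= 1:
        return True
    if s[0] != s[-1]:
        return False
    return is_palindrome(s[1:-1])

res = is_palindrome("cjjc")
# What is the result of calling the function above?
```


is_palindrome("cjjc")
"cjjc": s[0]='c' == s[-1]='c' -> is_palindrome("jj")
"jj": s[0]='j' == s[-1]='j' -> is_palindrome("")
"": len <= 1 -> True
= True


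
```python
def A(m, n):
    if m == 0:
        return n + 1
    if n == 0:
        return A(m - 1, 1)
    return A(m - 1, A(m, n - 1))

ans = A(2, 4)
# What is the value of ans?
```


A(2, 4)
= A(1, A(2, 3))
First compute A(2, 3) = 9
= A(1, 9)
= 11


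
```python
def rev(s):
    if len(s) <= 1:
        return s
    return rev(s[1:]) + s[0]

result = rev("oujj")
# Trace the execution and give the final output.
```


rev("oujj")
= rev("ujj") + "o"
= rev("jj") + "u" + "o"
= rev("j") + "j" + "u" + "o"
= "j" + "j" + "u" + "o"
= "jjuo"


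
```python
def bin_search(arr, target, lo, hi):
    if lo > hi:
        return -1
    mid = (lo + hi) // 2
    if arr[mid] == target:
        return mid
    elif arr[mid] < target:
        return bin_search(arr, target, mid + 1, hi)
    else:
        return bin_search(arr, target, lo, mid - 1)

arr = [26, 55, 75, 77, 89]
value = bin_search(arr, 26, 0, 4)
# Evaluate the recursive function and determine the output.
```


bin_search(arr, 26, 0, 4)
lo=0, hi=4, mid=2, arr[mid]=75
75 > 26, search left half
lo=0, hi=1, mid=0, arr[mid]=26
arr[0] == 26, found at index 0
= 0


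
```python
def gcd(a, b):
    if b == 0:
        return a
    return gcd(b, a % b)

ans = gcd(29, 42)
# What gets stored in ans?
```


gcd(29, 42)
= gcd(42, 29 % 42) = gcd(42, 29)
= gcd(29, 42 % 29) = gcd(29, 13)
= gcd(13, 29 % 13) = gcd(13, 3)
= gcd(3, 13 % 3) = gcd(3, 1)
= gcd(1, 3 % 1) = gcd(1, 0)
b == 0, return a = 1


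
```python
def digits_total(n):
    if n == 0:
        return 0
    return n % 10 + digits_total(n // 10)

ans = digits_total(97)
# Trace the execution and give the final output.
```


digits_total(97)
= 7 + digits_total(9)
= 7 + 9 + digits_total(0)
= 7 + 9 + 0
= 16


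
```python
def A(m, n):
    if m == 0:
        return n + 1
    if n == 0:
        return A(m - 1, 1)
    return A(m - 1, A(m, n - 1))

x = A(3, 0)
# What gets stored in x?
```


A(3, 0)
n == 0: return A(2, 1)
= A(2, 1) = 5
= 5


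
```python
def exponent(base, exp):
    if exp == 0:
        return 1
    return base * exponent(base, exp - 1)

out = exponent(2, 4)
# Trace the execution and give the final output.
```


exponent(2, 4)
= 2 * exponent(2, 3)
= 2 * 2 * exponent(2, 2)
= 2 * 2 * 2 * exponent(2, 1)
= 2 * 2 * 2 * 2 * exponent(2, 0)
= 2 * 2 * 2 * 2 * 1
= 16


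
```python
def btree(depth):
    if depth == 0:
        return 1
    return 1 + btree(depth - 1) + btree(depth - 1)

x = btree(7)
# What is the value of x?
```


btree(7)
= 1 + btree(6) + btree(6)
= 1 + 2 * btree(6)
btree(k) = 2^(k+1) - 1
btree(0) = 1
btree(1) = 3
btree(2) = 7
btree(3) = 15
btree(4) = 31
btree(7) = 2^8 - 1 = 255


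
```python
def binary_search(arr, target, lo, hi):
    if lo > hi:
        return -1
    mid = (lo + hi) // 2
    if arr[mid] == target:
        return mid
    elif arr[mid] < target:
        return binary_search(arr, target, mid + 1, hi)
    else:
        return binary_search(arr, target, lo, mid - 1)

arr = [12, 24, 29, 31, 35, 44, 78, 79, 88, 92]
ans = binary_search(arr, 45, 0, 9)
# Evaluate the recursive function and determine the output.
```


binary_search(arr, 45, 0, 9)
lo=0, hi=9, mid=4, arr[mid]=35
35 < 45, search right half
lo=5, hi=9, mid=7, arr[mid]=79
79 > 45, search left half
lo=5, hi=6, mid=5, arr[mid]=44
44 < 45, search right half
lo=6, hi=6, mid=6, arr[mid]=78
78 > 45, search left half
lo > hi, target not found, return -1
= -1


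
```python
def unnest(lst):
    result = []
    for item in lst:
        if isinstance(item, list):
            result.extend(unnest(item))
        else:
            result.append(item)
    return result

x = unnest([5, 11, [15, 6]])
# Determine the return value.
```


unnest([5, 11, [15, 6]])
Processing each element:
  5 is not a list -> append 5
  11 is not a list -> append 11
  [15, 6] is a list -> unnest recursively -> [15, 6]
= [5, 11, 15, 6]


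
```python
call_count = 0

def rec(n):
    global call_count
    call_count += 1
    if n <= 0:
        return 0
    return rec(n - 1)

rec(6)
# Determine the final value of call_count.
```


rec(6) calls rec(5) calls ... calls rec(0)
Total calls: 6 + 1 (for base case) = 7


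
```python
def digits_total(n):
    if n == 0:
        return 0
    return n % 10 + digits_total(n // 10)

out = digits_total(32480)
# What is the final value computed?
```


digits_total(32480)
= 0 + digits_total(3248)
= 0 + 8 + digits_total(324)
= 0 + 8 + 4 + digits_total(32)
= 0 + 8 + 4 + 2 + digits_total(3)
= 0 + 8 + 4 + 2 + 3 + digits_total(0)
= 0 + 8 + 4 + 2 + 3 + 0
= 17


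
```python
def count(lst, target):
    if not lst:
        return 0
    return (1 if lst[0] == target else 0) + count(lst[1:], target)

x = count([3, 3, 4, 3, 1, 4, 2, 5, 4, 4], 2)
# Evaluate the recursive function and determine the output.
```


count([3, 3, 4, 3, 1, 4, 2, 5, 4, 4], 2)
lst[0]=3 != 2: 0 + count([3, 4, 3, 1, 4, 2, 5, 4, 4], 2)
lst[0]=3 != 2: 0 + count([4, 3, 1, 4, 2, 5, 4, 4], 2)
lst[0]=4 != 2: 0 + count([3, 1, 4, 2, 5, 4, 4], 2)
lst[0]=3 != 2: 0 + count([1, 4, 2, 5, 4, 4], 2)
lst[0]=1 != 2: 0 + count([4, 2, 5, 4, 4], 2)
lst[0]=4 != 2: 0 + count([2, 5, 4, 4], 2)
lst[0]=2 == 2: 1 + count([5, 4, 4], 2)
lst[0]=5 != 2: 0 + count([4, 4], 2)
lst[0]=4 != 2: 0 + count([4], 2)
lst[0]=4 != 2: 0 + count([], 2)
= 1


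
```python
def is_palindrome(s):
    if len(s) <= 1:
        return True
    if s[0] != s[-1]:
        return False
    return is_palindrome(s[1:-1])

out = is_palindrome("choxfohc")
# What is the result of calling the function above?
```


is_palindrome("choxfohc")
"choxfohc": s[0]='c' == s[-1]='c' -> is_palindrome("hoxfoh")
"hoxfoh": s[0]='h' == s[-1]='h' -> is_palindrome("oxfo")
"oxfo": s[0]='o' == s[-1]='o' -> is_palindrome("xf")
"xf": s[0]='x' != s[-1]='f' -> False
= False


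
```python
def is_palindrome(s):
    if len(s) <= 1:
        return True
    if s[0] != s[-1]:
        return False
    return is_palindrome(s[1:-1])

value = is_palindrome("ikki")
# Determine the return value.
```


is_palindrome("ikki")
"ikki": s[0]='i' == s[-1]='i' -> is_palindrome("kk")
"kk": s[0]='k' == s[-1]='k' -> is_palindrome("")
"": len <= 1 -> True
= True


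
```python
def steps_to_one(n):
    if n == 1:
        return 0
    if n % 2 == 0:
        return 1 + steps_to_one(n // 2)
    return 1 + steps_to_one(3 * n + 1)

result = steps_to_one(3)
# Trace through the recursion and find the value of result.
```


steps_to_one(3)
3 is odd -> 3*3+1 = 10 -> steps_to_one(10)
10 is even -> steps_to_one(5)
5 is odd -> 3*5+1 = 16 -> steps_to_one(16)
16 is even -> steps_to_one(8)
8 is even -> steps_to_one(4)
4 is even -> steps_to_one(2)
2 is even -> steps_to_one(1)
Reached 1 after 7 steps
= 7


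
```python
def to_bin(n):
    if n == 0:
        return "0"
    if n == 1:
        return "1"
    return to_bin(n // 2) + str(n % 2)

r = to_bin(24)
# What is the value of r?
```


to_bin(24)
= to_bin(12) + "0"
= to_bin(6) + "0" + "0"
= to_bin(3) + "0" + "0" + "0"
= to_bin(1) + "1" + "0" + "0" + "0"
= "1" + "1" + "0" + "0" + "0"
= "11000"


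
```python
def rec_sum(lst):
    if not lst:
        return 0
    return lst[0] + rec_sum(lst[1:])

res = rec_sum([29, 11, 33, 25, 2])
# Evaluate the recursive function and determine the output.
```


rec_sum([29, 11, 33, 25, 2])
= 29 + rec_sum([11, 33, 25, 2])
= 29 + 11 + rec_sum([33, 25, 2])
= 29 + 11 + 33 + rec_sum([25, 2])
= 29 + 11 + 33 + 25 + rec_sum([2])
= 29 + 11 + 33 + 25 + 2 + rec_sum([])
= 29 + 11 + 33 + 25 + 2 + 0
= 100


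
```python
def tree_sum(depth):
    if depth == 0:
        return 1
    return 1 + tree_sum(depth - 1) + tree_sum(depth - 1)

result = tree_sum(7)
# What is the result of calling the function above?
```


tree_sum(7)
= 1 + tree_sum(6) + tree_sum(6)
= 1 + 2 * tree_sum(6)
tree_sum(k) = 2^(k+1) - 1
tree_sum(0) = 1
tree_sum(1) = 3
tree_sum(2) = 7
tree_sum(3) = 15
tree_sum(4) = 31
tree_sum(7) = 2^8 - 1 = 255


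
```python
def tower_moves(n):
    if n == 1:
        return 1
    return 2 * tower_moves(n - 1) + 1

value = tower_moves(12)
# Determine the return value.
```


tower_moves(12)
= 2 * tower_moves(11) + 1
= 2 * (2 * tower_moves(10) + 1) + 1
= 2 * (2 * (2 * tower_moves(9) + 1) + 1) + 1
= 2 * (2 * (2 * (2 * tower_moves(8) + 1) + 1) + 1) + 1
= 2 * (2 * (2 * (2 * (2 * tower_moves(7) + 1) + 1) + 1) + 1) + 1
= 2 * (2 * (2 * (2 * (2 * (2 * tower_moves(6) + 1) + 1) + 1) + 1) + 1) + 1
= 2 * (2 * (2 * (2 * (2 * (2 * (2 * tower_moves(5) + 1) + 1) + 1) + 1) + 1) + 1) + 1
= 2 * (2 * (2 * (2 * (2 * (2 * (2 * (2 * tower_moves(4) + 1) + 1) + 1) + 1) + 1) + 1) + 1) + 1
= 2 * (2 * (2 * (2 * (2 * (2 * (2 * (2 * (2 * tower_moves(3) + 1) + 1) + 1) + 1) + 1) + 1) + 1) + 1) + 1
= 2 * (2 * (2 * (2 * (2 * (2 * (2 * (2 * (2 * (2 * tower_moves(2) + 1) + 1) + 1) + 1) + 1) + 1) + 1) + 1) + 1) + 1
= 2 * (2 * (2 * (2 * (2 * (2 * (2 * (2 * (2 * (2 * (2 * tower_moves(1) + 1) + 1) + 1) + 1) + 1) + 1) + 1) + 1) + 1) + 1) + 1
Now compute bottom-up:
tower_moves(1) = 1
tower_moves(2) = 2 * 1 + 1 = 3
tower_moves(3) = 2 * 3 + 1 = 7
tower_moves(4) = 2 * 7 + 1 = 15
tower_moves(5) = 2 * 15 + 1 = 31
tower_moves(6) = 2 * 31 + 1 = 63
tower_moves(7) = 2 * 63 + 1 = 127
tower_moves(8) = 2 * 127 + 1 = 255
tower_moves(9) = 2 * 255 + 1 = 511
tower_moves(10) = 2 * 511 + 1 = 1023
tower_moves(11) = 2 * 1023 + 1 = 2047
tower_moves(12) = 2 * 2047 + 1 = 4095
= 4095


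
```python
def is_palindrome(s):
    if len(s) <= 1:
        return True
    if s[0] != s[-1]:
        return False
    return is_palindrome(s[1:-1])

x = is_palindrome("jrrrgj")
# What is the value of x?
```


is_palindrome("jrrrgj")
"jrrrgj": s[0]='j' == s[-1]='j' -> is_palindrome("rrrg")
"rrrg": s[0]='r' != s[-1]='g' -> False
= False


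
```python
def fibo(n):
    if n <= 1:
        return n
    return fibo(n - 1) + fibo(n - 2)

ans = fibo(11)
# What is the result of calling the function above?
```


fibo(11)
= fibo(10) + fibo(9)
= (fibo(9) + fibo(8)) + fibo(9)
Computing bottom-up: fibo(0)=0, fibo(1)=1, fibo(2)=1, fibo(3)=2, fibo(4)=3, fibo(5)=5, fibo(6)=8, fibo(7)=13, fibo(8)=21, fibo(9)=34, fibo(10)=55, fibo(11)=89
= 89


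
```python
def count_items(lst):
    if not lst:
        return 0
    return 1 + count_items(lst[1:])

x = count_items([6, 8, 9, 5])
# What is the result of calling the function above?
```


count_items([6, 8, 9, 5])
= 1 + count_items([8, 9, 5])
= 1 + 1 + count_items([9, 5])
= 1 + 1 + 1 + count_items([5])
= 1 + 1 + 1 + 1 + count_items([])
= 1 + 1 + 1 + 1 + 0
= 4


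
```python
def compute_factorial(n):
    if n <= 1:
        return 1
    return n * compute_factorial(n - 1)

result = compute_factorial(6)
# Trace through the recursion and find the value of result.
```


compute_factorial(6)
= 6 * compute_factorial(5)
= 6 * 5 * compute_factorial(4)
= 6 * 5 * 4 * compute_factorial(3)
= 6 * 5 * 4 * 3 * compute_factorial(2)
= 6 * 5 * 4 * 3 * 2 * compute_factorial(1)
= 6 * 5 * 4 * 3 * 2 * 1
= 720


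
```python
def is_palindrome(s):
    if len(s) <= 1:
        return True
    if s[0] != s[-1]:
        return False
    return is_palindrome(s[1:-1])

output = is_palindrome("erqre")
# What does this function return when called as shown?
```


is_palindrome("erqre")
"erqre": s[0]='e' == s[-1]='e' -> is_palindrome("rqr")
"rqr": s[0]='r' == s[-1]='r' -> is_palindrome("q")
"q": len <= 1 -> True
= True


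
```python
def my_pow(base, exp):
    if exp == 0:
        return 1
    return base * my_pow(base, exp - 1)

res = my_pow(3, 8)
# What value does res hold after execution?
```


my_pow(3, 8)
= 3 * my_pow(3, 7)
= 3 * 3 * my_pow(3, 6)
= 3 * 3 * 3 * my_pow(3, 5)
= 3 * 3 * 3 * 3 * my_pow(3, 4)
= 3 * 3 * 3 * 3 * 3 * my_pow(3, 3)
= 3 * 3 * 3 * 3 * 3 * 3 * my_pow(3, 2)
= 3 * 3 * 3 * 3 * 3 * 3 * 3 * my_pow(3, 1)
= 3 * 3 * 3 * 3 * 3 * 3 * 3 * 3 * my_pow(3, 0)
= 3 * 3 * 3 * 3 * 3 * 3 * 3 * 3 * 1
= 6561


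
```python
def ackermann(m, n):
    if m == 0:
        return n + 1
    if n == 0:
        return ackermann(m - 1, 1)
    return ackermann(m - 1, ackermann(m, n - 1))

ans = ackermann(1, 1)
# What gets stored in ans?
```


ackermann(1, 1)
= ackermann(0, ackermann(1, 0))
First compute ackermann(1, 0) = 2
= ackermann(0, 2)
= 3


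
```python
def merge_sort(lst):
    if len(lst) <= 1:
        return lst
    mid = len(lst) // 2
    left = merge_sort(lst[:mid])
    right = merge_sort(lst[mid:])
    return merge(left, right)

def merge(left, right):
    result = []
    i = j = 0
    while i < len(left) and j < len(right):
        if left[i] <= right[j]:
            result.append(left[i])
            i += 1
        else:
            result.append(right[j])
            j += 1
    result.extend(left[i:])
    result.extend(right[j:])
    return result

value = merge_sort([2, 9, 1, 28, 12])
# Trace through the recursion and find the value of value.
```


merge_sort([2, 9, 1, 28, 12])
Split into [2, 9] and [1, 28, 12]
Left sorted: [2, 9]
Right sorted: [1, 12, 28]
Merge [2, 9] and [1, 12, 28]
= [1, 2, 9, 12, 28]


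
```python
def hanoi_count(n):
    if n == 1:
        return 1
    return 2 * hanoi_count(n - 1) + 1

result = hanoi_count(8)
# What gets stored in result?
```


hanoi_count(8)
= 2 * hanoi_count(7) + 1
= 2 * (2 * hanoi_count(6) + 1) + 1
= 2 * (2 * (2 * hanoi_count(5) + 1) + 1) + 1
= 2 * (2 * (2 * (2 * hanoi_count(4) + 1) + 1) + 1) + 1
= 2 * (2 * (2 * (2 * (2 * hanoi_count(3) + 1) + 1) + 1) + 1) + 1
= 2 * (2 * (2 * (2 * (2 * (2 * hanoi_count(2) + 1) + 1) + 1) + 1) + 1) + 1
= 2 * (2 * (2 * (2 * (2 * (2 * (2 * hanoi_count(1) + 1) + 1) + 1) + 1) + 1) + 1) + 1
Now compute bottom-up:
hanoi_count(1) = 1
hanoi_count(2) = 2 * 1 + 1 = 3
hanoi_count(3) = 2 * 3 + 1 = 7
hanoi_count(4) = 2 * 7 + 1 = 15
hanoi_count(5) = 2 * 15 + 1 = 31
hanoi_count(6) = 2 * 31 + 1 = 63
hanoi_count(7) = 2 * 63 + 1 = 127
hanoi_count(8) = 2 * 127 + 1 = 255
= 255


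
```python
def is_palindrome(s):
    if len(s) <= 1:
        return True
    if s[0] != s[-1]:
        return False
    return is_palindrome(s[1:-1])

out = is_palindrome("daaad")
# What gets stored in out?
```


is_palindrome("daaad")
"daaad": s[0]='d' == s[-1]='d' -> is_palindrome("aaa")
"aaa": s[0]='a' == s[-1]='a' -> is_palindrome("a")
"a": len <= 1 -> True
= True


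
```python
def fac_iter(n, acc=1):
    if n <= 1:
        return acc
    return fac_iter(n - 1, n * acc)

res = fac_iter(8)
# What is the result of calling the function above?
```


fac_iter(8, 1)
= fac_iter(7, 8 * 1) = fac_iter(7, 8)
= fac_iter(6, 7 * 8) = fac_iter(6, 56)
= fac_iter(5, 6 * 56) = fac_iter(5, 336)
= fac_iter(4, 5 * 336) = fac_iter(4, 1680)
= fac_iter(3, 4 * 1680) = fac_iter(3, 6720)
= fac_iter(2, 3 * 6720) = fac_iter(2, 20160)
= fac_iter(1, 2 * 20160) = fac_iter(1, 40320)
n <= 1, return acc = 40320


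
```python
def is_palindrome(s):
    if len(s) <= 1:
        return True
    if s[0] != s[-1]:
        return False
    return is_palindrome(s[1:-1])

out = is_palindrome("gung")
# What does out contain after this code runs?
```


is_palindrome("gung")
"gung": s[0]='g' == s[-1]='g' -> is_palindrome("un")
"un": s[0]='u' != s[-1]='n' -> False
= False


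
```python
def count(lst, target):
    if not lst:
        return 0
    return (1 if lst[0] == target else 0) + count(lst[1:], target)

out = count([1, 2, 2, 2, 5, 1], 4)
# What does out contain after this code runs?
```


count([1, 2, 2, 2, 5, 1], 4)
lst[0]=1 != 4: 0 + count([2, 2, 2, 5, 1], 4)
lst[0]=2 != 4: 0 + count([2, 2, 5, 1], 4)
lst[0]=2 != 4: 0 + count([2, 5, 1], 4)
lst[0]=2 != 4: 0 + count([5, 1], 4)
lst[0]=5 != 4: 0 + count([1], 4)
lst[0]=1 != 4: 0 + count([], 4)
= 0


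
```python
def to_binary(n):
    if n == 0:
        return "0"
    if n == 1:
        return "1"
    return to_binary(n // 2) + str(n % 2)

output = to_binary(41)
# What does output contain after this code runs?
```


to_binary(41)
= to_binary(20) + "1"
= to_binary(10) + "0" + "1"
= to_binary(5) + "0" + "0" + "1"
= to_binary(2) + "1" + "0" + "0" + "1"
= to_binary(1) + "0" + "1" + "0" + "0" + "1"
= "1" + "0" + "1" + "0" + "0" + "1"
= "101001"


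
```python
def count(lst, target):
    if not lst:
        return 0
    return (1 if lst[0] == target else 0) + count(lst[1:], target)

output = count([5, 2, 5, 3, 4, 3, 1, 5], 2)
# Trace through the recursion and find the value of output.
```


count([5, 2, 5, 3, 4, 3, 1, 5], 2)
lst[0]=5 != 2: 0 + count([2, 5, 3, 4, 3, 1, 5], 2)
lst[0]=2 == 2: 1 + count([5, 3, 4, 3, 1, 5], 2)
lst[0]=5 != 2: 0 + count([3, 4, 3, 1, 5], 2)
lst[0]=3 != 2: 0 + count([4, 3, 1, 5], 2)
lst[0]=4 != 2: 0 + count([3, 1, 5], 2)
lst[0]=3 != 2: 0 + count([1, 5], 2)
lst[0]=1 != 2: 0 + count([5], 2)
lst[0]=5 != 2: 0 + count([], 2)
= 1


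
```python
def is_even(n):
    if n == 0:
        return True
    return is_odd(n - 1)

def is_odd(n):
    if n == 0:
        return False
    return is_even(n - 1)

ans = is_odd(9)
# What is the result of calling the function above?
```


is_odd(9)
= is_even(8)
= is_odd(7)
= is_even(6)
= is_odd(5)
= is_even(4)
= is_odd(3)
= is_even(2)
= is_odd(1)
= is_even(0)
n == 0: return True
= True


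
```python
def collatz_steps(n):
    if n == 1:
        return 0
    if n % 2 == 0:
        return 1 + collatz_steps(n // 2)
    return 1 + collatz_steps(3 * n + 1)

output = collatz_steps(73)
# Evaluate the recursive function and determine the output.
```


collatz_steps(73)
73 is odd -> 3*73+1 = 220 -> collatz_steps(220)
220 is even -> collatz_steps(110)
110 is even -> collatz_steps(55)
55 is odd -> 3*55+1 = 166 -> collatz_steps(166)
166 is even -> collatz_steps(83)
83 is odd -> 3*83+1 = 250 -> collatz_steps(250)
250 is even -> collatz_steps(125)
125 is odd -> 3*125+1 = 376 -> collatz_steps(376)
376 is even -> collatz_steps(188)
188 is even -> collatz_steps(94)
94 is even -> collatz_steps(47)
47 is odd -> 3*47+1 = 142 -> collatz_steps(142)
142 is even -> collatz_steps(71)
71 is odd -> 3*71+1 = 214 -> collatz_steps(214)
214 is even -> collatz_steps(107)
107 is odd -> 3*107+1 = 322 -> collatz_steps(322)
322 is even -> collatz_steps(161)
161 is odd -> 3*161+1 = 484 -> collatz_steps(484)
484 is even -> collatz_steps(242)
242 is even -> collatz_steps(121)
121 is odd -> 3*121+1 = 364 -> collatz_steps(364)
364 is even -> collatz_steps(182)
182 is even -> collatz_steps(91)
91 is odd -> 3*91+1 = 274 -> collatz_steps(274)
274 is even -> collatz_steps(137)
137 is odd -> 3*137+1 = 412 -> collatz_steps(412)
412 is even -> collatz_steps(206)
206 is even -> collatz_steps(103)
103 is odd -> 3*103+1 = 310 -> collatz_steps(310)
310 is even -> collatz_steps(155)
155 is odd -> 3*155+1 = 466 -> collatz_steps(466)
466 is even -> collatz_steps(233)
233 is odd -> 3*233+1 = 700 -> collatz_steps(700)
700 is even -> collatz_steps(350)
350 is even -> collatz_steps(175)
175 is odd -> 3*175+1 = 526 -> collatz_steps(526)
526 is even -> collatz_steps(263)
263 is odd -> 3*263+1 = 790 -> collatz_steps(790)
790 is even -> collatz_steps(395)
395 is odd -> 3*395+1 = 1186 -> collatz_steps(1186)
1186 is even -> collatz_steps(593)
593 is odd -> 3*593+1 = 1780 -> collatz_steps(1780)
1780 is even -> collatz_steps(890)
890 is even -> collatz_steps(445)
445 is odd -> 3*445+1 = 1336 -> collatz_steps(1336)
1336 is even -> collatz_steps(668)
668 is even -> collatz_steps(334)
334 is even -> collatz_steps(167)
167 is odd -> 3*167+1 = 502 -> collatz_steps(502)
502 is even -> collatz_steps(251)
251 is odd -> 3*251+1 = 754 -> collatz_steps(754)
754 is even -> collatz_steps(377)
377 is odd -> 3*377+1 = 1132 -> collatz_steps(1132)
1132 is even -> collatz_steps(566)
566 is even -> collatz_steps(283)
283 is odd -> 3*283+1 = 850 -> collatz_steps(850)
850 is even -> collatz_steps(425)
425 is odd -> 3*425+1 = 1276 -> collatz_steps(1276)
1276 is even -> collatz_steps(638)
638 is even -> collatz_steps(319)
319 is odd -> 3*319+1 = 958 -> collatz_steps(958)
958 is even -> collatz_steps(479)
479 is odd -> 3*479+1 = 1438 -> collatz_steps(1438)
1438 is even -> collatz_steps(719)
719 is odd -> 3*719+1 = 2158 -> collatz_steps(2158)
2158 is even -> collatz_steps(1079)
1079 is odd -> 3*1079+1 = 3238 -> collatz_steps(3238)
3238 is even -> collatz_steps(1619)
1619 is odd -> 3*1619+1 = 4858 -> collatz_steps(4858)
4858 is even -> collatz_steps(2429)
2429 is odd -> 3*2429+1 = 7288 -> collatz_steps(7288)
7288 is even -> collatz_steps(3644)
3644 is even -> collatz_steps(1822)
1822 is even -> collatz_steps(911)
911 is odd -> 3*911+1 = 2734 -> collatz_steps(2734)
2734 is even -> collatz_steps(1367)
1367 is odd -> 3*1367+1 = 4102 -> collatz_steps(4102)
4102 is even -> collatz_steps(2051)
2051 is odd -> 3*2051+1 = 6154 -> collatz_steps(6154)
6154 is even -> collatz_steps(3077)
3077 is odd -> 3*3077+1 = 9232 -> collatz_steps(9232)
9232 is even -> collatz_steps(4616)
4616 is even -> collatz_steps(2308)
2308 is even -> collatz_steps(1154)
1154 is even -> collatz_steps(577)
577 is odd -> 3*577+1 = 1732 -> collatz_steps(1732)
1732 is even -> collatz_steps(866)
866 is even -> collatz_steps(433)
433 is odd -> 3*433+1 = 1300 -> collatz_steps(1300)
1300 is even -> collatz_steps(650)
650 is even -> collatz_steps(325)
325 is odd -> 3*325+1 = 976 -> collatz_steps(976)
976 is even -> collatz_steps(488)
488 is even -> collatz_steps(244)
244 is even -> collatz_steps(122)
122 is even -> collatz_steps(61)
61 is odd -> 3*61+1 = 184 -> collatz_steps(184)
184 is even -> collatz_steps(92)
92 is even -> collatz_steps(46)
46 is even -> collatz_steps(23)
23 is odd -> 3*23+1 = 70 -> collatz_steps(70)
70 is even -> collatz_steps(35)
35 is odd -> 3*35+1 = 106 -> collatz_steps(106)
106 is even -> collatz_steps(53)
53 is odd -> 3*53+1 = 160 -> collatz_steps(160)
160 is even -> collatz_steps(80)
80 is even -> collatz_steps(40)
40 is even -> collatz_steps(20)
20 is even -> collatz_steps(10)
10 is even -> collatz_steps(5)
5 is odd -> 3*5+1 = 16 -> collatz_steps(16)
16 is even -> collatz_steps(8)
8 is even -> collatz_steps(4)
4 is even -> collatz_steps(2)
2 is even -> collatz_steps(1)
Reached 1 after 115 steps
= 115
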